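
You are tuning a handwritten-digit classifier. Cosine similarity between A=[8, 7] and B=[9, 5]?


A·B = 8·9 + 7·5 = 107
‖A‖ = √113 = 10.6301, ‖B‖ = √106 = 10.2956
cos = 107/(√113·√106) = 107/√11978 = 0.9777

0.9777


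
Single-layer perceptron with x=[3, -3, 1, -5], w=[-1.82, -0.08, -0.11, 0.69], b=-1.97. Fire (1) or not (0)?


z = (3)·(-1.82) + (-3)·(-0.08) + (1)·(-0.11) + (-5)·(0.69) - 1.97
  = -10.75
step(z) = 0 (z<0)

0


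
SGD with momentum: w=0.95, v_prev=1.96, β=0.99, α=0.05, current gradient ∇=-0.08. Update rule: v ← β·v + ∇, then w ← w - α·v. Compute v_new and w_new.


v_new = 0.99·1.96 - 0.08 = 1.9404 - 0.08 = 1.8604
w_new = 0.95 - 0.05·1.8604 = 0.95 - 0.09302 = 0.85698

v_new=1.8604, w_new=0.85698


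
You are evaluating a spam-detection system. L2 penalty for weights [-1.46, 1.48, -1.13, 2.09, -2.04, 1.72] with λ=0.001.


‖w‖₂² = (-1.46)² + (1.48)² + (-1.13)² + (2.09)² + (-2.04)² + (1.72)²
     = 2.1316 + 2.1904 + 1.2769 + 4.3681 + 4.1616 + 2.9584
     = 17.087
λ·‖w‖₂² = 0.001·17.087 = 0.017087

0.017087


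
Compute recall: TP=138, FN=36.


Recall = TP/(TP+FN)
= 138/(138+36)
= 138/174 = 79.31%

79.31%


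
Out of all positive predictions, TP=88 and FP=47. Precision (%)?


Precision = TP/(TP+FP)
= 88/(88+47)
= 88/135 = 65.19%

65.19%


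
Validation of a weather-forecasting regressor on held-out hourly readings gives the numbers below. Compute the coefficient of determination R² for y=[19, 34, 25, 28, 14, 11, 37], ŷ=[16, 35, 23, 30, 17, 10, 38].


ȳ = 24
SS_res = Σ(y-ŷ)² = 29
SS_tot = Σ(y-ȳ)² = 580
R² = 1 - SS_res/SS_tot = 1 - 0.05 = 0.95

0.95


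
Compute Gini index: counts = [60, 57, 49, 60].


Probabilities: [60/226, 57/226, 49/226, 60/226] ≈ [0.2655, 0.2522, 0.2168, 0.2655]
Σpᵢ² = (3600 + 3249 + 2401 + 3600)/226² = 12850/51076
Gini = 1 - Σpᵢ² = 1 - 12850/51076 = 0.7484

0.7484


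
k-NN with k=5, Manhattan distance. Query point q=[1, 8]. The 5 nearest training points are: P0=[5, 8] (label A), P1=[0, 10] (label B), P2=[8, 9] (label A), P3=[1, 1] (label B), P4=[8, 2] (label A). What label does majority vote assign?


d(q,P0) = 4  (label A)
d(q,P1) = 3  (label B)
d(q,P2) = 8  (label A)
d(q,P3) = 7  (label B)
d(q,P4) = 13  (label A)
Votes: A=3, B=2
Majority → A

A


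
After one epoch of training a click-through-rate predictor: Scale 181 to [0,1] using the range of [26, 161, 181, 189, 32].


min=26, max=189
(181-26)/(189-26) = 155/163 = 0.9509

0.9509


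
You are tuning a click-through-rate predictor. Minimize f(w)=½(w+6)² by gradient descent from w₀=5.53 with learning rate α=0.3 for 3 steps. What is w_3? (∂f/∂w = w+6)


step 1: grad = 5.53+6 = 11.53; w = 5.53 - 0.3·(11.53) = 2.071
step 2: grad = 2.071+6 = 8.071; w = 2.071 - 0.3·(8.071) = -0.3503
step 3: grad = -0.3503+6 = 5.6497; w = -0.3503 - 0.3·(5.6497) = -2.04521

-2.04521


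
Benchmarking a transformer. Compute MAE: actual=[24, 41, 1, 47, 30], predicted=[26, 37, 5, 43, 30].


Absolute errors: |24-26|=2, |41-37|=4, |1-5|=4, |47-43|=4, |30-30|=0
Sum = 14
MAE = 14/5 = 14/5

14/5


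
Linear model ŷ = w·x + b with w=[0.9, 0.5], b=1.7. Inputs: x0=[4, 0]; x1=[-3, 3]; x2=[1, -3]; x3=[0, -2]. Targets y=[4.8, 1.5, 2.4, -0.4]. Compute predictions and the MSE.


ŷ0 = (0.9)·(4) + (0.5)·(0) + 1.7 = 5.3
ŷ1 = (0.9)·(-3) + (0.5)·(3) + 1.7 = 0.5
ŷ2 = (0.9)·(1) + (0.5)·(-3) + 1.7 = 1.1
ŷ3 = (0.9)·(0) + (0.5)·(-2) + 1.7 = 0.7
errors² = [0.25, 1.0, 1.69, 1.21]
MSE = 4.1500/4 = 1.0375

1.0375


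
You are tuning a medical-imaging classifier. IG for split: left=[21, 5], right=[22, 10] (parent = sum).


Parent = [43, 15], H_parent = 0.8247
H_left = 0.7063 (n=26), H_right = 0.896 (n=32)
H_children = (26/58)·0.7063 + (32/58)·0.896 = 0.811
IG = 0.8247 - 0.811 = 0.0137

0.0137


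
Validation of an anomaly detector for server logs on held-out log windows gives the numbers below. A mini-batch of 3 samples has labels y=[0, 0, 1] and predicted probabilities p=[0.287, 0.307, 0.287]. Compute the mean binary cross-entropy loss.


L[0] = -ln(1-0.287) = -ln(0.713) = 0.3383
L[1] = -ln(1-0.307) = -ln(0.693) = 0.3667
L[2] = -ln(0.287) = 1.2483
mean = (0.3383 + 0.3667 + 1.2483)/3 = 0.6511

0.6511


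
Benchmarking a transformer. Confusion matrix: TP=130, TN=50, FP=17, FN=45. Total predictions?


Total = TP + TN + FP + FN
= 130 + 50 + 17 + 45
= 242
(Predicted positive: 147, predicted negative: 95)

242


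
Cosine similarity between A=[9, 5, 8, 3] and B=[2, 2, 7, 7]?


A·B = 9·2 + 5·2 + 8·7 + 3·7 = 105
‖A‖ = √179 = 13.3791, ‖B‖ = √106 = 10.2956
cos = 105/(√179·√106) = 105/√18974 = 0.7623

0.7623


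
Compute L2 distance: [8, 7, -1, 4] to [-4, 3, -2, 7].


d = √((8+ 4)² + (7-3)² + (-1+ 2)² + (4-7)²)
  = √(144 + 16 + 1 + 9)
  = √170 = 13.0384

13.0384


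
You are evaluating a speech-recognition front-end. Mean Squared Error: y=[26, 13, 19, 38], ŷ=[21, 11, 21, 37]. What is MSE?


Squared errors: (26-21)²=25, (13-11)²=4, (19-21)²=4, (38-37)²=1
Sum = 34
MSE = 34/4 = 17/2

17/2


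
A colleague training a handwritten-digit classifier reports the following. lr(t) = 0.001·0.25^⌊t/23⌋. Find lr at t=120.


n_drops = ⌊120/23⌋ = 5
lr = 0.001·0.25^5 = 0.001·0.0009765625 = 0.0000009765625

0.0000009765625


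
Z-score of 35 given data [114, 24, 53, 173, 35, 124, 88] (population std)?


μ = 87.2857, σ = 49.7471
z = (35 - 87.2857)/49.7471 = -1.051

-1.051


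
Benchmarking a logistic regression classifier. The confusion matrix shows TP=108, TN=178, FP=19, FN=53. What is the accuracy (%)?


Accuracy = (TP+TN)/(TP+TN+FP+FN)
= (108+178)/(358)
= 286/358 = 79.89%

79.89%


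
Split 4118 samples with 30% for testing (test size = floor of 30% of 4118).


Test = ⌊4118·30/100⌋ = 1235
Train = 4118 - 1235 = 2883

Train: 2883, Test: 1235


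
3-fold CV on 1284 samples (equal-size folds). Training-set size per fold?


Fold size = 1284/3 = 428
Training per fold = 1284 - 428 = 856

856


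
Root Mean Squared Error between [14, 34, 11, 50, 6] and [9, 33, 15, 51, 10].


MSE = 59/5 = 11.8
RMSE = √(59/5) = 3.4351

3.4351


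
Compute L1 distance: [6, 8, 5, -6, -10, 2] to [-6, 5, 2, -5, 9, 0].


d = |6+ 6| + |8-5| + |5-2| + |-6+ 5| + |-10-9| + |2-0|
  = 12 + 3 + 3 + 1 + 19 + 2
  = 40

40


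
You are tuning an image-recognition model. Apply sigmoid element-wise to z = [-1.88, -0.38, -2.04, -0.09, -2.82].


σ(-1.88) = 1/(1+e^1.88) = 0.1324
σ(-0.38) = 1/(1+e^0.38) = 0.4061
σ(-2.04) = 1/(1+e^2.04) = 0.1151
σ(-0.09) = 1/(1+e^0.09) = 0.4775
σ(-2.82) = 1/(1+e^2.82) = 0.0563
result = [0.1324, 0.4061, 0.1151, 0.4775, 0.0563]

[0.1324, 0.4061, 0.1151, 0.4775, 0.0563]


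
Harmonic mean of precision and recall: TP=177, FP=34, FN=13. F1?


Precision = 177/211 = 0.8389
Recall = 177/190 = 0.9316
F1 = 2·P·R/(P+R) = 2·TP/(2·TP+FP+FN) = 354/(354+34+13) = 354/401 = 0.8828

0.8828


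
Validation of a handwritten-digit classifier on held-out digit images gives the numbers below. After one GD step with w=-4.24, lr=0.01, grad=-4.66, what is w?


w_new = w - α·∇
= -4.24 - 0.01·-4.66
= -4.24 + 0.0466
= -4.1934

-4.1934


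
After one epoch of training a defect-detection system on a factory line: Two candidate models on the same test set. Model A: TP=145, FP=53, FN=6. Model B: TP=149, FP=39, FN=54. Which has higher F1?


Model A: P=145/198=0.7323, R=145/151=0.9603, F1=2PR/(P+R)=2TP/(2TP+FP+FN)=290/349=0.8309
Model B: P=149/188=0.7926, R=149/203=0.734, F1=2PR/(P+R)=2TP/(2TP+FP+FN)=298/391=0.7621
0.8309 > 0.7621 → Model A

Model A


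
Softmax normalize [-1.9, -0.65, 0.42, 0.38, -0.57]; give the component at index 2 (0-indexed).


Exponentials: e^-1.9=0.1496, e^-0.65=0.522, e^0.42=1.522, e^0.38=1.4623, e^-0.57=0.5655
Sum = 4.2214
Softmax = [0.0354, 0.1237, 0.3605, 0.3464, 0.134]
p[2] = 1.522/4.2214 = 0.3605

0.3605


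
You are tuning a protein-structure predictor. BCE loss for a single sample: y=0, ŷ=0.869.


BCE = -[y·ln(p) + (1-y)·ln(1-p)]
= -0 - 1·ln(1-0.869)
= -ln(0.131) = 2.0326

2.0326


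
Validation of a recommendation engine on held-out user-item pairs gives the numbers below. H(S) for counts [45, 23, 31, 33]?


Probabilities: [45/132, 23/132, 31/132, 33/132] ≈ [0.3409, 0.1742, 0.2348, 0.25]
H = -((45/132)·log₂(45/132) + (23/132)·log₂(23/132) + (31/132)·log₂(31/132) + (33/132)·log₂(33/132))
  = 1.9594 bits

1.9594 bits


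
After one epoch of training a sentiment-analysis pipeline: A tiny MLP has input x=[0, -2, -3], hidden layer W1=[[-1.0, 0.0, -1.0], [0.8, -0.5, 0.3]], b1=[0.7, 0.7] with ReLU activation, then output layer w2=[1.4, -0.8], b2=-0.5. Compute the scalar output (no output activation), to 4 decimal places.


z1[0] = (-1.0)·(0) + (0.0)·(-2) + (-1.0)·(-3) + 0.7 = 3.7
z1[1] = (0.8)·(0) + (-0.5)·(-2) + (0.3)·(-3) + 0.7 = 0.8
h = ReLU(z1) = [3.7, 0.8]
output = (1.4)·(3.7) + (-0.8)·(0.8) - 0.5 = 4.04

4.04


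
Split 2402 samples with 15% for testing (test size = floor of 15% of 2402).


Test = ⌊2402·15/100⌋ = 360
Train = 2402 - 360 = 2042

Train: 2042, Test: 360


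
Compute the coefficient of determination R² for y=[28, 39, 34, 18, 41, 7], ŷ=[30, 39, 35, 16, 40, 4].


ȳ = 27.8333
SS_res = Σ(y-ŷ)² = 19
SS_tot = Σ(y-ȳ)² = 866.83
R² = 1 - SS_res/SS_tot = 1 - 0.0219 = 0.9781

0.9781


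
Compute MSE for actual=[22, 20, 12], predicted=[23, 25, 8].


Squared errors: (22-23)²=1, (20-25)²=25, (12-8)²=16
Sum = 42
MSE = 42/3 = 14

14


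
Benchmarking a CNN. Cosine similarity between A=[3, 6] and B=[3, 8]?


A·B = 3·3 + 6·8 = 57
‖A‖ = √45 = 6.7082, ‖B‖ = √73 = 8.544
cos = 57/(√45·√73) = 57/√3285 = 0.9945

0.9945


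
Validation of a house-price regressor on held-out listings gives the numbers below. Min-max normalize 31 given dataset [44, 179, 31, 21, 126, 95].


min=21, max=179
(31-21)/(179-21) = 10/158 = 0.0633

0.0633


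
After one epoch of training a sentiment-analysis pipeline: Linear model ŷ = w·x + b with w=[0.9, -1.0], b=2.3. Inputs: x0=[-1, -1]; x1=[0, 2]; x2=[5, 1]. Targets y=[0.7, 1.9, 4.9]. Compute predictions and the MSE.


ŷ0 = (0.9)·(-1) + (-1.0)·(-1) + 2.3 = 2.4
ŷ1 = (0.9)·(0) + (-1.0)·(2) + 2.3 = 0.3
ŷ2 = (0.9)·(5) + (-1.0)·(1) + 2.3 = 5.8
errors² = [2.89, 2.56, 0.81]
MSE = 6.2600/3 = 2.0867

2.0867


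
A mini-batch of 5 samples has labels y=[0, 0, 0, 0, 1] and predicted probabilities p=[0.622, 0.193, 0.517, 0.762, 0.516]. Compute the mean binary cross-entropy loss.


L[0] = -ln(1-0.622) = -ln(0.378) = 0.9729
L[1] = -ln(1-0.193) = -ln(0.807) = 0.2144
L[2] = -ln(1-0.517) = -ln(0.483) = 0.7277
L[3] = -ln(1-0.762) = -ln(0.238) = 1.4355
L[4] = -ln(0.516) = 0.6616
mean = (0.9729 + 0.2144 + 0.7277 + 1.4355 + 0.6616)/5 = 0.8024

0.8024


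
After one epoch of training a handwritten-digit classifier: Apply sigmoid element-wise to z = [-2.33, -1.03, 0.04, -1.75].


σ(-2.33) = 1/(1+e^2.33) = 0.0887
σ(-1.03) = 1/(1+e^1.03) = 0.2631
σ(0.04) = 1/(1+e^-0.04) = 0.51
σ(-1.75) = 1/(1+e^1.75) = 0.148
result = [0.0887, 0.2631, 0.51, 0.148]

[0.0887, 0.2631, 0.51, 0.148]


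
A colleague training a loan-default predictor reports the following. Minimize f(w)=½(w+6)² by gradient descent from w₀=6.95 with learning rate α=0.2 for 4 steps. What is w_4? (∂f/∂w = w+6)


step 1: grad = 6.95+6 = 12.95; w = 6.95 - 0.2·(12.95) = 4.36
step 2: grad = 4.36+6 = 10.36; w = 4.36 - 0.2·(10.36) = 2.288
step 3: grad = 2.288+6 = 8.288; w = 2.288 - 0.2·(8.288) = 0.6304
step 4: grad = 0.6304+6 = 6.6304; w = 0.6304 - 0.2·(6.6304) = -0.69568

-0.69568


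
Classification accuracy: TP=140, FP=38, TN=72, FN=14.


Accuracy = (TP+TN)/(TP+TN+FP+FN)
= (140+72)/(264)
= 212/264 = 80.3%

80.3%


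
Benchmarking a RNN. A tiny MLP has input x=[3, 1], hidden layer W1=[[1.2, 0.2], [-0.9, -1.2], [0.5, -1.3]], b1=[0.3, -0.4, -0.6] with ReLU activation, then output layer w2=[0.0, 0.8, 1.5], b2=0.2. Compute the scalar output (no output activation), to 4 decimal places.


z1[0] = (1.2)·(3) + (0.2)·(1) + 0.3 = 4.1
z1[1] = (-0.9)·(3) + (-1.2)·(1) - 0.4 = -4.3
z1[2] = (0.5)·(3) + (-1.3)·(1) - 0.6 = -0.4
h = ReLU(z1) = [4.1, 0.0, 0.0]
output = (0.0)·(4.1) + (0.8)·(0.0) + (1.5)·(0.0) + 0.2 = 0.2

0.2


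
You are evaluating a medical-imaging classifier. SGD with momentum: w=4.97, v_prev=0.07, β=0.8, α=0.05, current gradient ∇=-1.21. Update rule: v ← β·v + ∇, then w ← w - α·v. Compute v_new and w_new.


v_new = 0.8·0.07 - 1.21 = 0.056 - 1.21 = -1.154
w_new = 4.97 - 0.05·-1.154 = 4.97 + 0.0577 = 5.0277

v_new=-1.154, w_new=5.0277


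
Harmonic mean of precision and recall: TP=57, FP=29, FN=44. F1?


Precision = 57/86 = 0.6628
Recall = 57/101 = 0.5644
F1 = 2·P·R/(P+R) = 2·TP/(2·TP+FP+FN) = 114/(114+29+44) = 114/187 = 0.6096

0.6096


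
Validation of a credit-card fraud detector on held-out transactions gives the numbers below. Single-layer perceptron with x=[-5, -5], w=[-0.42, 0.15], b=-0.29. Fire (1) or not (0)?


z = (-5)·(-0.42) + (-5)·(0.15) - 0.29
  = 1.06
step(z) = 1 (z≥0)

1


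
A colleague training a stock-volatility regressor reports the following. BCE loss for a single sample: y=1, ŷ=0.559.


BCE = -[y·ln(p) + (1-y)·ln(1-p)]
= -1·ln(0.559) - 0
= -ln(0.559) = 0.5816

0.5816


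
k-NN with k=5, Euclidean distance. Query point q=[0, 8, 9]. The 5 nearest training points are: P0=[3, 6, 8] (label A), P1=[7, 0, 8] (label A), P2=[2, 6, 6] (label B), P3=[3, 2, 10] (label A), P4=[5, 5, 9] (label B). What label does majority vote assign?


d(q,P0) = 3.7417  (label A)
d(q,P1) = 10.6771  (label A)
d(q,P2) = 4.1231  (label B)
d(q,P3) = 6.7823  (label A)
d(q,P4) = 5.831  (label B)
Votes: A=3, B=2
Majority → A

A


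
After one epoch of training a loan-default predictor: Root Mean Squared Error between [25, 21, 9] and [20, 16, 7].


MSE = 54/3 = 18
RMSE = √(54/3) = 4.2426

4.2426


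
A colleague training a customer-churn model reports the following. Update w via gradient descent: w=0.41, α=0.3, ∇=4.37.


w_new = w - α·∇
= 0.41 - 0.3·4.37
= 0.41 - 1.311
= -0.901

-0.901


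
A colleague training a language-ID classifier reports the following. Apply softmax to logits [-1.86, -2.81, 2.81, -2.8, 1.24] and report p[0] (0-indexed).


Exponentials: e^-1.86=0.1557, e^-2.81=0.0602, e^2.81=16.6099, e^-2.8=0.0608, e^1.24=3.4556
Sum = 20.3422
Softmax = [0.0077, 0.003, 0.8165, 0.003, 0.1699]
p[0] = 0.1557/20.3422 = 0.0077

0.0077


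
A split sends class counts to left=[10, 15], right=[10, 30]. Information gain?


Parent = [20, 45], H_parent = 0.8905
H_left = 0.971 (n=25), H_right = 0.8113 (n=40)
H_children = (25/65)·0.971 + (40/65)·0.8113 = 0.8727
IG = 0.8905 - 0.8727 = 0.0178

0.0178


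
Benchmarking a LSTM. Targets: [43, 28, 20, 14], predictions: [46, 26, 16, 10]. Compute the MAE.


Absolute errors: |43-46|=3, |28-26|=2, |20-16|=4, |14-10|=4
Sum = 13
MAE = 13/4 = 13/4

13/4


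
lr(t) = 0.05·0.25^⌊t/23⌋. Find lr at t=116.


n_drops = ⌊116/23⌋ = 5
lr = 0.05·0.25^5 = 0.05·0.0009765625 = 0.000048828125

0.000048828125


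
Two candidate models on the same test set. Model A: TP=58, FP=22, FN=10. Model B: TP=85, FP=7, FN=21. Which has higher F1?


Model A: P=58/80=0.725, R=58/68=0.8529, F1=2PR/(P+R)=2TP/(2TP+FP+FN)=116/148=0.7838
Model B: P=85/92=0.9239, R=85/106=0.8019, F1=2PR/(P+R)=2TP/(2TP+FP+FN)=170/198=0.8586
0.7838 < 0.8586 → Model B

Model B


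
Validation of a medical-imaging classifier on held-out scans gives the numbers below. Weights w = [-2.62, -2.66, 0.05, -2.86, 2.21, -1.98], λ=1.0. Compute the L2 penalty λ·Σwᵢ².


‖w‖₂² = (-2.62)² + (-2.66)² + (0.05)² + (-2.86)² + (2.21)² + (-1.98)²
     = 6.8644 + 7.0756 + 0.0025 + 8.1796 + 4.8841 + 3.9204
     = 30.9266
λ·‖w‖₂² = 1.0·30.9266 = 30.9266

30.9266


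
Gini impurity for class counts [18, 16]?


Probabilities: [18/34, 16/34] ≈ [0.5294, 0.4706]
Σpᵢ² = (324 + 256)/34² = 580/1156
Gini = 1 - Σpᵢ² = 1 - 580/1156 = 0.4983

0.4983


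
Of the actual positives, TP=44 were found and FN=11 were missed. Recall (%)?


Recall = TP/(TP+FN)
= 44/(44+11)
= 44/55 = 80.0%

80.0%


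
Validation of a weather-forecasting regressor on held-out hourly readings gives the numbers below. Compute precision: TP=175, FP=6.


Precision = TP/(TP+FP)
= 175/(175+6)
= 175/181 = 96.69%

96.69%


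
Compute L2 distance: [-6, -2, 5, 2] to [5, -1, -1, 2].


d = √((-6-5)² + (-2+ 1)² + (5+ 1)² + (2-2)²)
  = √(121 + 1 + 36 + 0)
  = √158 = 12.5698

12.5698


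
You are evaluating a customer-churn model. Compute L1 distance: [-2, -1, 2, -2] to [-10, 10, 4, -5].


d = |-2+ 10| + |-1-10| + |2-4| + |-2+ 5|
  = 8 + 11 + 2 + 3
  = 24

24


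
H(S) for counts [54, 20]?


Probabilities: [54/74, 20/74] ≈ [0.7297, 0.2703]
H = -((54/74)·log₂(54/74) + (20/74)·log₂(20/74))
  = 0.8419 bits

0.8419 bits


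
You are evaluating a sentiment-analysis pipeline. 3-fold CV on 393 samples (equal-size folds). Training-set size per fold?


Fold size = 393/3 = 131
Training per fold = 393 - 131 = 262

262


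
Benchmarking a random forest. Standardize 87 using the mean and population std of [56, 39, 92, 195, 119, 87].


μ = 98, σ = 50.4183
z = (87 - 98)/50.4183 = -0.2182

-0.2182


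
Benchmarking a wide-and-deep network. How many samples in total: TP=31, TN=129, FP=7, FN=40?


Total = TP + TN + FP + FN
= 31 + 129 + 7 + 40
= 207
(Predicted positive: 38, predicted negative: 169)

207


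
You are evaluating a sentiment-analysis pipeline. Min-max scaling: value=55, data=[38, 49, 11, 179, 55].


min=11, max=179
(55-11)/(179-11) = 44/168 = 0.2619

0.2619


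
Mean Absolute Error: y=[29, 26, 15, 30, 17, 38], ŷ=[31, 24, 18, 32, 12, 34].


Absolute errors: |29-31|=2, |26-24|=2, |15-18|=3, |30-32|=2, |17-12|=5, |38-34|=4
Sum = 18
MAE = 18/6 = 3

3


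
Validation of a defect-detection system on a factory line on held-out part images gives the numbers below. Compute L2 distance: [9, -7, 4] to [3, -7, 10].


d = √((9-3)² + (-7+ 7)² + (4-10)²)
  = √(36 + 0 + 36)
  = √72 = 8.4853

8.4853


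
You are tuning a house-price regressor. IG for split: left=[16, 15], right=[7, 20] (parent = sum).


Parent = [23, 35], H_parent = 0.9689
H_left = 0.9992 (n=31), H_right = 0.8256 (n=27)
H_children = (31/58)·0.9992 + (27/58)·0.8256 = 0.9184
IG = 0.9689 - 0.9184 = 0.0505

0.0505


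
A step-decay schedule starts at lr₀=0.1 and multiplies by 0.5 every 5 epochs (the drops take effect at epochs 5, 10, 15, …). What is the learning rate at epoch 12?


n_drops = ⌊12/5⌋ = 2
lr = 0.1·0.5^2 = 0.1·0.25 = 0.025

0.025


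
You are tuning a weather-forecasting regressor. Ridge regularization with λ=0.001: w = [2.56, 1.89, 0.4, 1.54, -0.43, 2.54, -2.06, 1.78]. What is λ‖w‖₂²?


‖w‖₂² = (2.56)² + (1.89)² + (0.4)² + (1.54)² + (-0.43)² + (2.54)² + (-2.06)² + (1.78)²
     = 6.5536 + 3.5721 + 0.16 + 2.3716 + 0.1849 + 6.4516 + 4.2436 + 3.1684
     = 26.7058
λ·‖w‖₂² = 0.001·26.7058 = 0.026706

0.026706


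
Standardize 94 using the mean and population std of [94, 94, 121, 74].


μ = 95.75, σ = 16.7089
z = (94 - 95.75)/16.7089 = -0.1047

-0.1047


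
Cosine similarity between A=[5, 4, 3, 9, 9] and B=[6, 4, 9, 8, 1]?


A·B = 5·6 + 4·4 + 3·9 + 9·8 + 9·1 = 154
‖A‖ = √212 = 14.5602, ‖B‖ = √198 = 14.0712
cos = 154/(√212·√198) = 154/√41976 = 0.7517

0.7517


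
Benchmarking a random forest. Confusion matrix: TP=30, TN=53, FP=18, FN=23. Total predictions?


Total = TP + TN + FP + FN
= 30 + 53 + 18 + 23
= 124
(Predicted positive: 48, predicted negative: 76)

124


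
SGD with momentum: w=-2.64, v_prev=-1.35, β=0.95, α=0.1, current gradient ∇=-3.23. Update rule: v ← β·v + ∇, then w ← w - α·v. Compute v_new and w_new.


v_new = 0.95·-1.35 - 3.23 = -1.2825 - 3.23 = -4.5125
w_new = -2.64 - 0.1·-4.5125 = -2.64 + 0.45125 = -2.18875

v_new=-4.5125, w_new=-2.18875


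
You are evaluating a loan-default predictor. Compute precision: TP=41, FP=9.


Precision = TP/(TP+FP)
= 41/(41+9)
= 41/50 = 82.0%

82.0%


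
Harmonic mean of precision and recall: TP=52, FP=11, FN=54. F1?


Precision = 52/63 = 0.8254
Recall = 52/106 = 0.4906
F1 = 2·P·R/(P+R) = 2·TP/(2·TP+FP+FN) = 104/(104+11+54) = 104/169 = 0.6154

0.6154


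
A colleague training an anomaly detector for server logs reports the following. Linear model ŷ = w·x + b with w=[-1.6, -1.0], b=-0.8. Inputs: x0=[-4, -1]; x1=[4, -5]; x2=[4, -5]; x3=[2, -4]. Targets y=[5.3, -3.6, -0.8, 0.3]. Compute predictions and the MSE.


ŷ0 = (-1.6)·(-4) + (-1.0)·(-1) - 0.8 = 6.6
ŷ1 = (-1.6)·(4) + (-1.0)·(-5) - 0.8 = -2.2
ŷ2 = (-1.6)·(4) + (-1.0)·(-5) - 0.8 = -2.2
ŷ3 = (-1.6)·(2) + (-1.0)·(-4) - 0.8 = -0.0
errors² = [1.69, 1.96, 1.96, 0.09]
MSE = 5.7000/4 = 1.425

1.425


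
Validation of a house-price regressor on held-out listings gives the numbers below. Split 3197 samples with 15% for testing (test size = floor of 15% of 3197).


Test = ⌊3197·15/100⌋ = 479
Train = 3197 - 479 = 2718

Train: 2718, Test: 479


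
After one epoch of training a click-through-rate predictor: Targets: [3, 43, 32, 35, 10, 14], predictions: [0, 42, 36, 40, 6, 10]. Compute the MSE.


Squared errors: (3-0)²=9, (43-42)²=1, (32-36)²=16, (35-40)²=25, (10-6)²=16, (14-10)²=16
Sum = 83
MSE = 83/6 = 83/6

83/6


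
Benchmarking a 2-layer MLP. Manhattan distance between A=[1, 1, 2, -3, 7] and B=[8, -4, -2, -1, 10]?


d = |1-8| + |1+ 4| + |2+ 2| + |-3+ 1| + |7-10|
  = 7 + 5 + 4 + 2 + 3
  = 21

21


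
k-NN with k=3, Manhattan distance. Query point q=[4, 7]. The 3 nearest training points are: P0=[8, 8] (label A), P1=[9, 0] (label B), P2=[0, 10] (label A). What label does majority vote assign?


d(q,P0) = 5  (label A)
d(q,P1) = 12  (label B)
d(q,P2) = 7  (label A)
Votes: A=2, B=1
Majority → A

A


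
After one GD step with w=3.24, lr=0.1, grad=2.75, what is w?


w_new = w - α·∇
= 3.24 - 0.1·2.75
= 3.24 - 0.275
= 2.965

2.965


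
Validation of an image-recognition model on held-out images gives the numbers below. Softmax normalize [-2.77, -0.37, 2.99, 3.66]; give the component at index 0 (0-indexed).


Exponentials: e^-2.77=0.0627, e^-0.37=0.6907, e^2.99=19.8857, e^3.66=38.8613
Sum = 59.5004
Softmax = [0.0011, 0.0116, 0.3342, 0.6531]
p[0] = 0.0627/59.5004 = 0.0011

0.0011


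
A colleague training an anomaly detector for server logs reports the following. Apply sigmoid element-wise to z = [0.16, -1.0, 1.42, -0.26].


σ(0.16) = 1/(1+e^-0.16) = 0.5399
σ(-1.0) = 1/(1+e^1.0) = 0.2689
σ(1.42) = 1/(1+e^-1.42) = 0.8053
σ(-0.26) = 1/(1+e^0.26) = 0.4354
result = [0.5399, 0.2689, 0.8053, 0.4354]

[0.5399, 0.2689, 0.8053, 0.4354]


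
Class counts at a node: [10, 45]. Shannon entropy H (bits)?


Probabilities: [10/55, 45/55] ≈ [0.1818, 0.8182]
H = -((10/55)·log₂(10/55) + (45/55)·log₂(45/55))
  = 0.684 bits

0.684 bits


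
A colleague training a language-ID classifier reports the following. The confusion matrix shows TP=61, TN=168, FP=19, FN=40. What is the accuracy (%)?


Accuracy = (TP+TN)/(TP+TN+FP+FN)
= (61+168)/(288)
= 229/288 = 79.51%

79.51%


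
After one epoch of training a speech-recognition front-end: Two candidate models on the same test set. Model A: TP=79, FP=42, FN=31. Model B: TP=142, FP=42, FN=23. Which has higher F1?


Model A: P=79/121=0.6529, R=79/110=0.7182, F1=2PR/(P+R)=2TP/(2TP+FP+FN)=158/231=0.684
Model B: P=142/184=0.7717, R=142/165=0.8606, F1=2PR/(P+R)=2TP/(2TP+FP+FN)=284/349=0.8138
0.684 < 0.8138 → Model B

Model B


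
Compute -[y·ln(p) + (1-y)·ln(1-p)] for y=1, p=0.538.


BCE = -[y·ln(p) + (1-y)·ln(1-p)]
= -1·ln(0.538) - 0
= -ln(0.538) = 0.6199

0.6199


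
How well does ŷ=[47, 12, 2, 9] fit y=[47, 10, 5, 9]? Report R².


ȳ = 17.75
SS_res = Σ(y-ŷ)² = 13
SS_tot = Σ(y-ȳ)² = 1154.75
R² = 1 - SS_res/SS_tot = 1 - 0.0113 = 0.9887

0.9887


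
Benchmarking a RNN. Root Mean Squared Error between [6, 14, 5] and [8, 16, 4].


MSE = 9/3 = 3
RMSE = √(9/3) = 1.7321

1.7321


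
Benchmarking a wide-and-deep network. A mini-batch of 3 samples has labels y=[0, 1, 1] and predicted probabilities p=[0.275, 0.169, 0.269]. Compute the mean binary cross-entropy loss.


L[0] = -ln(1-0.275) = -ln(0.725) = 0.3216
L[1] = -ln(0.169) = 1.7779
L[2] = -ln(0.269) = 1.313
mean = (0.3216 + 1.7779 + 1.313)/3 = 1.1375

1.1375


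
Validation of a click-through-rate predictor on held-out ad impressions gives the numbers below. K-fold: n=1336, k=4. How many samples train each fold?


Fold size = 1336/4 = 334
Training per fold = 1336 - 334 = 1002

1002


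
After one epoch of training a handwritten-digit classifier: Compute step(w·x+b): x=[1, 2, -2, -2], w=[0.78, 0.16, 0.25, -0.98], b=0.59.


z = (1)·(0.78) + (2)·(0.16) + (-2)·(0.25) + (-2)·(-0.98) + 0.59
  = 3.15
step(z) = 1 (z≥0)

1


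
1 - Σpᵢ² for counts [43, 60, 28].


Probabilities: [43/131, 60/131, 28/131] ≈ [0.3282, 0.458, 0.2137]
Σpᵢ² = (1849 + 3600 + 784)/131² = 6233/17161
Gini = 1 - Σpᵢ² = 1 - 6233/17161 = 0.6368

0.6368


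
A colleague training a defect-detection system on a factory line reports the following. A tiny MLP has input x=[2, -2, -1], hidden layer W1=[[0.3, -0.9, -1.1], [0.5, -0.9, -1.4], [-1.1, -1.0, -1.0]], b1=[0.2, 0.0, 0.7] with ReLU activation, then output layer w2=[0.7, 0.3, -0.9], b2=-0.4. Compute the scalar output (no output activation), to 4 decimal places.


z1[0] = (0.3)·(2) + (-0.9)·(-2) + (-1.1)·(-1) + 0.2 = 3.7
z1[1] = (0.5)·(2) + (-0.9)·(-2) + (-1.4)·(-1) + 0.0 = 4.2
z1[2] = (-1.1)·(2) + (-1.0)·(-2) + (-1.0)·(-1) + 0.7 = 1.5
h = ReLU(z1) = [3.7, 4.2, 1.5]
output = (0.7)·(3.7) + (0.3)·(4.2) + (-0.9)·(1.5) - 0.4 = 2.1

2.1


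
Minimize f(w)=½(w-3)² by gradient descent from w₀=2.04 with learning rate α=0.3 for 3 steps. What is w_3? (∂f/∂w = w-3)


step 1: grad = 2.04-3 = -0.96; w = 2.04 - 0.3·(-0.96) = 2.328
step 2: grad = 2.328-3 = -0.672; w = 2.328 - 0.3·(-0.672) = 2.5296
step 3: grad = 2.5296-3 = -0.4704; w = 2.5296 - 0.3·(-0.4704) = 2.67072

2.67072


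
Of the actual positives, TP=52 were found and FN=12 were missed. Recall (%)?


Recall = TP/(TP+FN)
= 52/(52+12)
= 52/64 = 81.25%

81.25%


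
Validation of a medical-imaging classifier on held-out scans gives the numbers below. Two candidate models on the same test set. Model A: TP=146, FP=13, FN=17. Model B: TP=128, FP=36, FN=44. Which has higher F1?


Model A: P=146/159=0.9182, R=146/163=0.8957, F1=2PR/(P+R)=2TP/(2TP+FP+FN)=292/322=0.9068
Model B: P=128/164=0.7805, R=128/172=0.7442, F1=2PR/(P+R)=2TP/(2TP+FP+FN)=256/336=0.7619
0.9068 > 0.7619 → Model A

Model A


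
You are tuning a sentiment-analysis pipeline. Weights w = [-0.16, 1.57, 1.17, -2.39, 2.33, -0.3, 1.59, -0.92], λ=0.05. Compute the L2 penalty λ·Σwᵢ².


‖w‖₂² = (-0.16)² + (1.57)² + (1.17)² + (-2.39)² + (2.33)² + (-0.3)² + (1.59)² + (-0.92)²
     = 0.0256 + 2.4649 + 1.3689 + 5.7121 + 5.4289 + 0.09 + 2.5281 + 0.8464
     = 18.4649
λ·‖w‖₂² = 0.05·18.4649 = 0.923245

0.923245


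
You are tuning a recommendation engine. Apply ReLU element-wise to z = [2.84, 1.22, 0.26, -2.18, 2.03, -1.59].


ReLU(2.84) = max(0, 2.84) = 2.84
ReLU(1.22) = max(0, 1.22) = 1.22
ReLU(0.26) = max(0, 0.26) = 0.26
ReLU(-2.18) = max(0, -2.18) = 0.0
ReLU(2.03) = max(0, 2.03) = 2.03
ReLU(-1.59) = max(0, -1.59) = 0.0
result = [2.84, 1.22, 0.26, 0.0, 2.03, 0.0]

[2.84, 1.22, 0.26, 0.0, 2.03, 0.0]


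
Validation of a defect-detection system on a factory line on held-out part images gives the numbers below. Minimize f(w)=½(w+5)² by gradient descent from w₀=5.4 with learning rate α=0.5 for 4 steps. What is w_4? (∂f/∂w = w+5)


step 1: grad = 5.4+5 = 10.4; w = 5.4 - 0.5·(10.4) = 0.2
step 2: grad = 0.2+5 = 5.2; w = 0.2 - 0.5·(5.2) = -2.4
step 3: grad = -2.4+5 = 2.6; w = -2.4 - 0.5·(2.6) = -3.7
step 4: grad = -3.7+5 = 1.3; w = -3.7 - 0.5·(1.3) = -4.35

-4.35


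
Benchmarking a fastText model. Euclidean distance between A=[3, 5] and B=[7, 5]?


d = √((3-7)² + (5-5)²)
  = √(16 + 0)
  = √16 = 4.0

4.0


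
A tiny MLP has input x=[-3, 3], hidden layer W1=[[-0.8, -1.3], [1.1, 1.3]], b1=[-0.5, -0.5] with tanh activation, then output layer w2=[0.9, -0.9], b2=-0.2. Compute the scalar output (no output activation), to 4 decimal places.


z1[0] = (-0.8)·(-3) + (-1.3)·(3) - 0.5 = -2.0
z1[1] = (1.1)·(-3) + (1.3)·(3) - 0.5 = 0.1
h = tanh(z1) = [-0.964, 0.0997]
output = (0.9)·(-0.964) + (-0.9)·(0.0997) - 0.2 = -1.1573

-1.1573


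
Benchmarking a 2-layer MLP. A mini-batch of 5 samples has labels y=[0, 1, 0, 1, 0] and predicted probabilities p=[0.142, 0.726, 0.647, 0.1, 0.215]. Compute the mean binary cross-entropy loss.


L[0] = -ln(1-0.142) = -ln(0.858) = 0.1532
L[1] = -ln(0.726) = 0.3202
L[2] = -ln(1-0.647) = -ln(0.353) = 1.0413
L[3] = -ln(0.1) = 2.3026
L[4] = -ln(1-0.215) = -ln(0.785) = 0.2421
mean = (0.1532 + 0.3202 + 1.0413 + 2.3026 + 0.2421)/5 = 0.8119

0.8119


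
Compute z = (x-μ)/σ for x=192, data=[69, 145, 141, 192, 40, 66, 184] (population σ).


μ = 119.5714, σ = 56.3937
z = (192 - 119.5714)/56.3937 = 1.2843

1.2843


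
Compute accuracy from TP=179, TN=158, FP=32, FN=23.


Accuracy = (TP+TN)/(TP+TN+FP+FN)
= (179+158)/(392)
= 337/392 = 85.97%

85.97%


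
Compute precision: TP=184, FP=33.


Precision = TP/(TP+FP)
= 184/(184+33)
= 184/217 = 84.79%

84.79%


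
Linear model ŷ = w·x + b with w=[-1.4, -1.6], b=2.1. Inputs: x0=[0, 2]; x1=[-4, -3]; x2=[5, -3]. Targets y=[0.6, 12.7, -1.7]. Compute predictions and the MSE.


ŷ0 = (-1.4)·(0) + (-1.6)·(2) + 2.1 = -1.1
ŷ1 = (-1.4)·(-4) + (-1.6)·(-3) + 2.1 = 12.5
ŷ2 = (-1.4)·(5) + (-1.6)·(-3) + 2.1 = -0.1
errors² = [2.89, 0.04, 2.56]
MSE = 5.4900/3 = 1.83

1.83


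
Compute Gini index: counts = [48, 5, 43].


Probabilities: [48/96, 5/96, 43/96] ≈ [0.5, 0.0521, 0.4479]
Σpᵢ² = (2304 + 25 + 1849)/96² = 4178/9216
Gini = 1 - Σpᵢ² = 1 - 4178/9216 = 0.5467

0.5467


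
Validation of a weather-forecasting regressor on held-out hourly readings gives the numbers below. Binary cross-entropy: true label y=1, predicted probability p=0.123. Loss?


BCE = -[y·ln(p) + (1-y)·ln(1-p)]
= -1·ln(0.123) - 0
= -ln(0.123) = 2.0956

2.0956


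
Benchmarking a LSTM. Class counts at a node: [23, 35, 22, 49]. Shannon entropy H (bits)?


Probabilities: [23/129, 35/129, 22/129, 49/129] ≈ [0.1783, 0.2713, 0.1705, 0.3798]
H = -((23/129)·log₂(23/129) + (35/129)·log₂(35/129) + (22/129)·log₂(22/129) + (49/129)·log₂(49/129))
  = 1.9198 bits

1.9198 bits


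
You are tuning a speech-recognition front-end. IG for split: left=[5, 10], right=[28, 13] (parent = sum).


Parent = [33, 23], H_parent = 0.9769
H_left = 0.9183 (n=15), H_right = 0.9012 (n=41)
H_children = (15/56)·0.9183 + (41/56)·0.9012 = 0.9058
IG = 0.9769 - 0.9058 = 0.0711

0.0711


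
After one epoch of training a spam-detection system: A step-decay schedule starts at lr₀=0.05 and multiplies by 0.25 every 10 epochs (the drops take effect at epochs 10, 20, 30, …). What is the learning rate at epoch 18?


n_drops = ⌊18/10⌋ = 1
lr = 0.05·0.25^1 = 0.05·0.25 = 0.0125

0.0125


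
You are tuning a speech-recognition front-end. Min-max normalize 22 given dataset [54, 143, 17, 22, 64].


min=17, max=143
(22-17)/(143-17) = 5/126 = 0.0397

0.0397


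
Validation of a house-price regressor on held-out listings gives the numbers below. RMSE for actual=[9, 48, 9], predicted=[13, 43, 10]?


MSE = 42/3 = 14
RMSE = √(42/3) = 3.7417

3.7417


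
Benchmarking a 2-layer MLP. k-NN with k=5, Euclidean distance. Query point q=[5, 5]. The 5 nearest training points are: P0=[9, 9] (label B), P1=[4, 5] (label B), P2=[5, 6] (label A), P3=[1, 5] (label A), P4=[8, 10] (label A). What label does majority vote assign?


d(q,P0) = 5.6569  (label B)
d(q,P1) = 1.0  (label B)
d(q,P2) = 1.0  (label A)
d(q,P3) = 4.0  (label A)
d(q,P4) = 5.831  (label A)
Votes: A=3, B=2
Majority → A

A


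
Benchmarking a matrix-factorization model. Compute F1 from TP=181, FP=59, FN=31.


Precision = 181/240 = 0.7542
Recall = 181/212 = 0.8538
F1 = 2·P·R/(P+R) = 2·TP/(2·TP+FP+FN) = 362/(362+59+31) = 362/452 = 0.8009

0.8009


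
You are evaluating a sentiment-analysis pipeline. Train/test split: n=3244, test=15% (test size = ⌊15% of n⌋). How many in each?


Test = ⌊3244·15/100⌋ = 486
Train = 3244 - 486 = 2758

Train: 2758, Test: 486


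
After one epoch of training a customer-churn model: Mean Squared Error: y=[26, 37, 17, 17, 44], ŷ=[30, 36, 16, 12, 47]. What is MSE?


Squared errors: (26-30)²=16, (37-36)²=1, (17-16)²=1, (17-12)²=25, (44-47)²=9
Sum = 52
MSE = 52/5 = 52/5

52/5


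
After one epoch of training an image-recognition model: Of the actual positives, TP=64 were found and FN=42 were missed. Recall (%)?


Recall = TP/(TP+FN)
= 64/(64+42)
= 64/106 = 60.38%

60.38%


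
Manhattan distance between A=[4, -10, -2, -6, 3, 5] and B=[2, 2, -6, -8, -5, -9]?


d = |4-2| + |-10-2| + |-2+ 6| + |-6+ 8| + |3+ 5| + |5+ 9|
  = 2 + 12 + 4 + 2 + 8 + 14
  = 42

42


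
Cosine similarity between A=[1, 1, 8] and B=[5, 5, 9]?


A·B = 1·5 + 1·5 + 8·9 = 82
‖A‖ = √66 = 8.124, ‖B‖ = √131 = 11.4455
cos = 82/(√66·√131) = 82/√8646 = 0.8819

0.8819


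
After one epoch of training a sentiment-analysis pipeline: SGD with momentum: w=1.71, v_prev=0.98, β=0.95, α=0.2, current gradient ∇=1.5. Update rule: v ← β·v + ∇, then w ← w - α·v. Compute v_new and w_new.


v_new = 0.95·0.98 + 1.5 = 0.931 + 1.5 = 2.431
w_new = 1.71 - 0.2·2.431 = 1.71 - 0.4862 = 1.2238

v_new=2.431, w_new=1.2238


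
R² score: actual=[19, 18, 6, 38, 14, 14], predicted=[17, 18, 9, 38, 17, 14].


ȳ = 18.1667
SS_res = Σ(y-ŷ)² = 22
SS_tot = Σ(y-ȳ)² = 576.83
R² = 1 - SS_res/SS_tot = 1 - 0.0381 = 0.9619

0.9619


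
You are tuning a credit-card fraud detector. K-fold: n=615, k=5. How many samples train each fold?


Fold size = 615/5 = 123
Training per fold = 615 - 123 = 492

492


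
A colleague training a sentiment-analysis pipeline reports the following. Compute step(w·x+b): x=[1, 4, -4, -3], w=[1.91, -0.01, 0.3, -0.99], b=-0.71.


z = (1)·(1.91) + (4)·(-0.01) + (-4)·(0.3) + (-3)·(-0.99) - 0.71
  = 2.93
step(z) = 1 (z≥0)

1


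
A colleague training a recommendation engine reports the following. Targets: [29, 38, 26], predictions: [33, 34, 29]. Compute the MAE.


Absolute errors: |29-33|=4, |38-34|=4, |26-29|=3
Sum = 11
MAE = 11/3 = 11/3

11/3


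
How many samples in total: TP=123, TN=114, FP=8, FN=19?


Total = TP + TN + FP + FN
= 123 + 114 + 8 + 19
= 264
(Predicted positive: 131, predicted negative: 133)

264


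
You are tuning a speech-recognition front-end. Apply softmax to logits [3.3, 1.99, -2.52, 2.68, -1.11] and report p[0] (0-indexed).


Exponentials: e^3.3=27.1126, e^1.99=7.3155, e^-2.52=0.0805, e^2.68=14.5851, e^-1.11=0.3296
Sum = 49.4233
Softmax = [0.5486, 0.148, 0.0016, 0.2951, 0.0067]
p[0] = 27.1126/49.4233 = 0.5486

0.5486


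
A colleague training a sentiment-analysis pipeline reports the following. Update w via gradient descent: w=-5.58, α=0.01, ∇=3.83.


w_new = w - α·∇
= -5.58 - 0.01·3.83
= -5.58 - 0.0383
= -5.6183

-5.6183


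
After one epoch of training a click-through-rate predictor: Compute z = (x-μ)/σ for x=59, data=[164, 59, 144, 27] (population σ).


μ = 98.5, σ = 57.0811
z = (59 - 98.5)/57.0811 = -0.692

-0.692


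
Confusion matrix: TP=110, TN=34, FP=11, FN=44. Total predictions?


Total = TP + TN + FP + FN
= 110 + 34 + 11 + 44
= 199
(Predicted positive: 121, predicted negative: 78)

199


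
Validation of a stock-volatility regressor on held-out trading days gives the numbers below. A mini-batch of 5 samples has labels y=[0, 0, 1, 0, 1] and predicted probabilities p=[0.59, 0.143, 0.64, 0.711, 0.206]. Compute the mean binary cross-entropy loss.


L[0] = -ln(1-0.59) = -ln(0.41) = 0.8916
L[1] = -ln(1-0.143) = -ln(0.857) = 0.1543
L[2] = -ln(0.64) = 0.4463
L[3] = -ln(1-0.711) = -ln(0.289) = 1.2413
L[4] = -ln(0.206) = 1.5799
mean = (0.8916 + 0.1543 + 0.4463 + 1.2413 + 1.5799)/5 = 0.8627

0.8627


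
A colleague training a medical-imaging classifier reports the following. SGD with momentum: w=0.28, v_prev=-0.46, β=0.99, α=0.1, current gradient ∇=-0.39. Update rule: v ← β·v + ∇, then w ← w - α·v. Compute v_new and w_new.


v_new = 0.99·-0.46 - 0.39 = -0.4554 - 0.39 = -0.8454
w_new = 0.28 - 0.1·-0.8454 = 0.28 + 0.08454 = 0.36454

v_new=-0.8454, w_new=0.36454


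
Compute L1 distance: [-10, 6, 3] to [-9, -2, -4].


d = |-10+ 9| + |6+ 2| + |3+ 4|
  = 1 + 8 + 7
  = 16

16


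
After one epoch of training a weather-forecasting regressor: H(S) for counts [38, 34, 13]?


Probabilities: [38/85, 34/85, 13/85] ≈ [0.4471, 0.4, 0.1529]
H = -((38/85)·log₂(38/85) + (34/85)·log₂(34/85) + (13/85)·log₂(13/85))
  = 1.4623 bits

1.4623 bits


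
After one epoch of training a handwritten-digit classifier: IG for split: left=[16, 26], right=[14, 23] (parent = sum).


Parent = [30, 49], H_parent = 0.9579
H_left = 0.9587 (n=42), H_right = 0.9569 (n=37)
H_children = (42/79)·0.9587 + (37/79)·0.9569 = 0.9579
IG = 0.9579 - 0.9579 = 0.0

0.0


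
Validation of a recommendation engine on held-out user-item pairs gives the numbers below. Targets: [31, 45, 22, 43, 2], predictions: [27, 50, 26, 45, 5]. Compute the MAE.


Absolute errors: |31-27|=4, |45-50|=5, |22-26|=4, |43-45|=2, |2-5|=3
Sum = 18
MAE = 18/5 = 18/5

18/5


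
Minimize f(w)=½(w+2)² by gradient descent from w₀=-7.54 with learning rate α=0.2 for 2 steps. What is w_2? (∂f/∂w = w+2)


step 1: grad = -7.54+2 = -5.54; w = -7.54 - 0.2·(-5.54) = -6.432
step 2: grad = -6.432+2 = -4.432; w = -6.432 - 0.2·(-4.432) = -5.5456

-5.5456


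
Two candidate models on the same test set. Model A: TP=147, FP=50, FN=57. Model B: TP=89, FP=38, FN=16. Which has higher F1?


Model A: P=147/197=0.7462, R=147/204=0.7206, F1=2PR/(P+R)=2TP/(2TP+FP+FN)=294/401=0.7332
Model B: P=89/127=0.7008, R=89/105=0.8476, F1=2PR/(P+R)=2TP/(2TP+FP+FN)=178/232=0.7672
0.7332 < 0.7672 → Model B

Model B


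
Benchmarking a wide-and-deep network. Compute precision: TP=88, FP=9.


Precision = TP/(TP+FP)
= 88/(88+9)
= 88/97 = 90.72%

90.72%


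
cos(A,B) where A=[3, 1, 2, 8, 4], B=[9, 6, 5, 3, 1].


A·B = 3·9 + 1·6 + 2·5 + 8·3 + 4·1 = 71
‖A‖ = √94 = 9.6954, ‖B‖ = √152 = 12.3288
cos = 71/(√94·√152) = 71/√14288 = 0.594

0.594


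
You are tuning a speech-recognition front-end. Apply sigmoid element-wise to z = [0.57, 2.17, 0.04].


σ(0.57) = 1/(1+e^-0.57) = 0.6388
σ(2.17) = 1/(1+e^-2.17) = 0.8975
σ(0.04) = 1/(1+e^-0.04) = 0.51
result = [0.6388, 0.8975, 0.51]

[0.6388, 0.8975, 0.51]


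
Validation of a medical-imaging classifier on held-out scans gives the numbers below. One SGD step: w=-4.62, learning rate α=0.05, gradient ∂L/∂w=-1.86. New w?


w_new = w - α·∇
= -4.62 - 0.05·-1.86
= -4.62 + 0.093
= -4.527

-4.527


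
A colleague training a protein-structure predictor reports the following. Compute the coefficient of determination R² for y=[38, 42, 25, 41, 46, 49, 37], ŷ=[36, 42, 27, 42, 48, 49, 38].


ȳ = 39.7143
SS_res = Σ(y-ŷ)² = 14
SS_tot = Σ(y-ȳ)² = 359.43
R² = 1 - SS_res/SS_tot = 1 - 0.039 = 0.961

0.961


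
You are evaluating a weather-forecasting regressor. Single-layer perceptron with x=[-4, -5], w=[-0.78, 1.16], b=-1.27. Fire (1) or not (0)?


z = (-4)·(-0.78) + (-5)·(1.16) - 1.27
  = -3.95
step(z) = 0 (z<0)

0
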